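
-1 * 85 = -85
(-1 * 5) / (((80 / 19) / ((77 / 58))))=-1463 / 928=-1.58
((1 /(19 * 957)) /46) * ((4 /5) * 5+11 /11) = 5 /836418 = 0.00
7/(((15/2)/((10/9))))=28/27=1.04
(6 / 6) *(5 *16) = 80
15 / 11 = 1.36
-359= -359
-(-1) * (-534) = -534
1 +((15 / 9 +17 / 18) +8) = 209 / 18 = 11.61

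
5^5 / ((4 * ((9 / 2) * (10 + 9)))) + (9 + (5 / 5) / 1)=6545 / 342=19.14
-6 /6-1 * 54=-55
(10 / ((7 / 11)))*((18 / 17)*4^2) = 31680 / 119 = 266.22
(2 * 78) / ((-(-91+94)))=-52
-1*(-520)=520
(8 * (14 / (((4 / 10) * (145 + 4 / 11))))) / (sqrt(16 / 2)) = 770 * sqrt(2) / 1599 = 0.68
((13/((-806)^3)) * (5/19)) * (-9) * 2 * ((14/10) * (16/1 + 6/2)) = 63/20138716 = 0.00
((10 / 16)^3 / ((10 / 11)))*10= 2.69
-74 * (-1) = 74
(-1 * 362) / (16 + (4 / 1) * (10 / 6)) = -543 / 34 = -15.97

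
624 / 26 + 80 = 104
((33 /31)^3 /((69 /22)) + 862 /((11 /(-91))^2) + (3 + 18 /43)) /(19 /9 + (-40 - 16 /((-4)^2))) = -1892962150474347 /1247770712650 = -1517.08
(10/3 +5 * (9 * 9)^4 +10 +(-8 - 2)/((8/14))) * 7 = 9039811235/6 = 1506635205.83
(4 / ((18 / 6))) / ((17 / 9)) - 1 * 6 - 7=-209 / 17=-12.29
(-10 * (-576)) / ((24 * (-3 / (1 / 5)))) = -16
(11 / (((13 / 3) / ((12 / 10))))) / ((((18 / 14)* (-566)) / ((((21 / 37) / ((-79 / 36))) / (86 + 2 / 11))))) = 53361 / 4247718215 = 0.00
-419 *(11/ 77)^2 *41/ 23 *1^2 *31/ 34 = -532549/ 38318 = -13.90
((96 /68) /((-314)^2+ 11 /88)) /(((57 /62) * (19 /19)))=3968 /254772387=0.00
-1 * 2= -2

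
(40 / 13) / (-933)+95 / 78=29465 / 24258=1.21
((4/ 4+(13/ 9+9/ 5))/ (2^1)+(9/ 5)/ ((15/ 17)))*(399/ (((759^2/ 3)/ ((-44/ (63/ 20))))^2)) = 4555136/ 518374390149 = 0.00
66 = 66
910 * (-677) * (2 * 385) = -474373900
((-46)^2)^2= 4477456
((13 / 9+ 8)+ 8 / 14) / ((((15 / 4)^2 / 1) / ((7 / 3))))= 10096 / 6075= 1.66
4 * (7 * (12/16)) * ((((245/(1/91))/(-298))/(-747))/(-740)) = -31213/10981896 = -0.00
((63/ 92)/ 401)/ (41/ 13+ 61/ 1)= 0.00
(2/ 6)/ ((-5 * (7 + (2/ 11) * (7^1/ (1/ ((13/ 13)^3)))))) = -11/ 1365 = -0.01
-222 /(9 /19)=-1406 /3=-468.67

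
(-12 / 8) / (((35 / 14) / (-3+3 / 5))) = 36 / 25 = 1.44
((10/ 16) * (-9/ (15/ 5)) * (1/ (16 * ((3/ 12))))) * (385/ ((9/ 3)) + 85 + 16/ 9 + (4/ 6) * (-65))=-3865/ 48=-80.52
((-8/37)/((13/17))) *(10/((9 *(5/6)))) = -544/1443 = -0.38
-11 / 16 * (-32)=22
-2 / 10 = -1 / 5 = -0.20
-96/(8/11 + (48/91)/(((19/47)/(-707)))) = 0.10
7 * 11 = 77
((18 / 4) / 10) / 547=9 / 10940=0.00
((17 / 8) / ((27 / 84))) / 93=119 / 1674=0.07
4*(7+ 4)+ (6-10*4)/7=274/7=39.14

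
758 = 758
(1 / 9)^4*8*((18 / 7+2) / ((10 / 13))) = 1664 / 229635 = 0.01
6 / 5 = 1.20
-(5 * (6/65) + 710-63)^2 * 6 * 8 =-3400602672/169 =-20121909.30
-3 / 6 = -0.50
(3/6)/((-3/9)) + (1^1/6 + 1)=-1/3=-0.33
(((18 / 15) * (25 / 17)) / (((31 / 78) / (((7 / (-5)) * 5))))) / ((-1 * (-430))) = -1638 / 22661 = -0.07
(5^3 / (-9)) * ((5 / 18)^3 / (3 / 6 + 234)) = -15625 / 12308436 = -0.00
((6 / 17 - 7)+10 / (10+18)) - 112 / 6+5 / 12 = -11681 / 476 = -24.54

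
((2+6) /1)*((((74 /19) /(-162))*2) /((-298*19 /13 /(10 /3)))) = 38480 /13070727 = 0.00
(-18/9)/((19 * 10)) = -1/95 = -0.01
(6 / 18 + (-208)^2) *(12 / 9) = 519172 / 9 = 57685.78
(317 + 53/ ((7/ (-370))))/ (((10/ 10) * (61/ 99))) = -1721709/ 427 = -4032.11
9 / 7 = 1.29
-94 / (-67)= 94 / 67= 1.40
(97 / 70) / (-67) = -0.02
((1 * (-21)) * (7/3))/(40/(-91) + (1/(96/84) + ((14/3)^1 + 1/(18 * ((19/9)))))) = -2033304/212809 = -9.55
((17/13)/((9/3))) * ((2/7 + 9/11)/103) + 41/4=12687449/1237236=10.25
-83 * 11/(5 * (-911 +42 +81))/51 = 913/200940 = 0.00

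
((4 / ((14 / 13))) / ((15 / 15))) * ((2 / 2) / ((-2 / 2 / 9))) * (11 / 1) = -2574 / 7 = -367.71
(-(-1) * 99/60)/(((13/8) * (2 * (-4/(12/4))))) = -99/260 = -0.38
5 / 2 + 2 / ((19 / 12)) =143 / 38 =3.76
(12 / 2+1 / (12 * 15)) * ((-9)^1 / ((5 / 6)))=-3243 / 50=-64.86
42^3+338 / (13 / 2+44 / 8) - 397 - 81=441829 / 6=73638.17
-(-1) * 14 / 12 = 7 / 6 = 1.17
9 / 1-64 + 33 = -22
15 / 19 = 0.79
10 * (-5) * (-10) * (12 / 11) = 6000 / 11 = 545.45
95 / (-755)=-0.13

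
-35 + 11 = -24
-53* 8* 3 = -1272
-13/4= -3.25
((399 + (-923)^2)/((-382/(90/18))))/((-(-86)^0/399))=850197180/191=4451294.14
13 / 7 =1.86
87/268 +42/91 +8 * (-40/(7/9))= -10014747/24388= -410.64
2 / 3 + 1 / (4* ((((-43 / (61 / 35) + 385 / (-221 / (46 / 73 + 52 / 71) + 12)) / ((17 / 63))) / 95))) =38311070587 / 88815034476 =0.43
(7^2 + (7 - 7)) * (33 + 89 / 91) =21644 / 13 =1664.92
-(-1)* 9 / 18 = 1 / 2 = 0.50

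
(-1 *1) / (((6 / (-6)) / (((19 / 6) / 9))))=19 / 54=0.35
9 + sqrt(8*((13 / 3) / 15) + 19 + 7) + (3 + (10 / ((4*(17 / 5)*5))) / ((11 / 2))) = 7*sqrt(130) / 15 + 2249 / 187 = 17.35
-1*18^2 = -324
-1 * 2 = -2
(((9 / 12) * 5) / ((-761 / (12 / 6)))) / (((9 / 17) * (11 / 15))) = -425 / 16742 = -0.03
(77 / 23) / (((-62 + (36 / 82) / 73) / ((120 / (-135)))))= 0.05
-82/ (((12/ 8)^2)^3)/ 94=-0.08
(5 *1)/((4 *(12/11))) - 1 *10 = -425/48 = -8.85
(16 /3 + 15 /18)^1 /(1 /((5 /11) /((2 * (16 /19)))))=3515 /2112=1.66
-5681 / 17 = -334.18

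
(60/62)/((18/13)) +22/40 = 2323/1860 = 1.25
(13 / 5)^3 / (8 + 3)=2197 / 1375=1.60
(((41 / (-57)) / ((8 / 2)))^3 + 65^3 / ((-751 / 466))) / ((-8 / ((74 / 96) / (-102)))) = -56121887195763827 / 348638925275136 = -160.97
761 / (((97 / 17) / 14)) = 181118 / 97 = 1867.20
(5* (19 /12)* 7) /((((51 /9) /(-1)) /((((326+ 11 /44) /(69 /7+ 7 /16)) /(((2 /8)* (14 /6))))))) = -531.29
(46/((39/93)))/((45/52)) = 5704/45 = 126.76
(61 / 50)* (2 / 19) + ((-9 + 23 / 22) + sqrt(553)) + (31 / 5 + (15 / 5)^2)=77057 / 10450 + sqrt(553)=30.89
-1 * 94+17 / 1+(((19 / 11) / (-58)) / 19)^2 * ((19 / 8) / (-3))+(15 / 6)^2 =-691160731 / 9769056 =-70.75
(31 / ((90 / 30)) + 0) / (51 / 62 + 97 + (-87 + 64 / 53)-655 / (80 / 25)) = -814928 / 15193731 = -0.05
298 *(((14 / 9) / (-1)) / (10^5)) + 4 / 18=16319 / 75000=0.22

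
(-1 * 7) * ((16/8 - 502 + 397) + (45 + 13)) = 315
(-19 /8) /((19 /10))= -5 /4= -1.25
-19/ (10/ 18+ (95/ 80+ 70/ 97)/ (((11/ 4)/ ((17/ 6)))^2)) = -8028108/ 1091047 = -7.36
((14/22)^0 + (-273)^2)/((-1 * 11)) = -74530/11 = -6775.45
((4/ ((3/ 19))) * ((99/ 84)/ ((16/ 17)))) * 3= 10659/ 112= 95.17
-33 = -33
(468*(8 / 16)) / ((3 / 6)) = 468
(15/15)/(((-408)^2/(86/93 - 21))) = -1867/15481152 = -0.00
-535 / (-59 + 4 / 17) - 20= -10885 / 999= -10.90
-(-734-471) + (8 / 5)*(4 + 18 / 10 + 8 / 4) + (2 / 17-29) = 505154 / 425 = 1188.60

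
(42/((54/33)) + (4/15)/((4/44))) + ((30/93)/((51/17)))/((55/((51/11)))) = 536563/18755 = 28.61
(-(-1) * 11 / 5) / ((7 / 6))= 66 / 35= 1.89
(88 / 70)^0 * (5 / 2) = 5 / 2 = 2.50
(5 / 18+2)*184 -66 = 353.11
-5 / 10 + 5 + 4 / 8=5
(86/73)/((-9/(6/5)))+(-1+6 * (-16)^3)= -26911987/1095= -24577.16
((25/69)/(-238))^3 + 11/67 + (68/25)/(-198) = 0.15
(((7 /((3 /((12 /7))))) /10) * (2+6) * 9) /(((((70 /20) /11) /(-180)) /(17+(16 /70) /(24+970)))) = -276977.46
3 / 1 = 3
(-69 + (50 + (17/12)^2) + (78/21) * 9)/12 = 16567/12096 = 1.37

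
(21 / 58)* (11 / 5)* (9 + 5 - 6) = 924 / 145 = 6.37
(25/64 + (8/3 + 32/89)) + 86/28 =776101/119616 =6.49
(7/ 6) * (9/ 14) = 3/ 4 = 0.75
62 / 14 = 31 / 7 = 4.43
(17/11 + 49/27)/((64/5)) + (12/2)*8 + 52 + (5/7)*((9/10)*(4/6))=6698777/66528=100.69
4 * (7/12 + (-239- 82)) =-3845/3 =-1281.67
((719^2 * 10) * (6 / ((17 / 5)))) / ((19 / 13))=2016147900 / 323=6241943.96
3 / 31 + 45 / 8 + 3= 2163 / 248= 8.72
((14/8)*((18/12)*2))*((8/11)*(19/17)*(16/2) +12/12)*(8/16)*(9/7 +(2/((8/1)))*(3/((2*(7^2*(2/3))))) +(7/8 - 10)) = -1519449/9856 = -154.16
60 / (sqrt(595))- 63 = -63 + 12 * sqrt(595) / 119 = -60.54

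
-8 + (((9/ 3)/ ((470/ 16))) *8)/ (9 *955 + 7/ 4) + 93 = 686881093/ 8080945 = 85.00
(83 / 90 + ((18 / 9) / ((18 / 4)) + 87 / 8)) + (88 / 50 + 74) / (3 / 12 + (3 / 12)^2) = 764021 / 3000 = 254.67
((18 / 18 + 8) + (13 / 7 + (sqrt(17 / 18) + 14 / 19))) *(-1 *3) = -4626 / 133- sqrt(34) / 2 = -37.70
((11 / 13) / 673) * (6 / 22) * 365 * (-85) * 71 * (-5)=33041625 / 8749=3776.62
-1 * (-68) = 68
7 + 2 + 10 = 19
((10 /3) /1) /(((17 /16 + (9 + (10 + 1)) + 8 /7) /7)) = 7840 /7461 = 1.05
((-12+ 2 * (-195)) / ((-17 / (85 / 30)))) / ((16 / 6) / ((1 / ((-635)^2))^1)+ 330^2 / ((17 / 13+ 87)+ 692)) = 509736 / 8181690575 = 0.00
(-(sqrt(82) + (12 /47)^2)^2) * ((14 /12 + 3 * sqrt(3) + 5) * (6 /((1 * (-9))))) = (144 + 2209 * sqrt(82))^2 * (18 * sqrt(3) + 37) /43917129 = 630.14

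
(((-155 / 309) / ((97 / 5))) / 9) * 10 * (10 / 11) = -77500 / 2967327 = -0.03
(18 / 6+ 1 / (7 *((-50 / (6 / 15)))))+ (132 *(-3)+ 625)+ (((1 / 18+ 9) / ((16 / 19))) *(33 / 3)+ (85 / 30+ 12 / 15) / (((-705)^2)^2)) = 290750070837047683 / 830033738100000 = 350.29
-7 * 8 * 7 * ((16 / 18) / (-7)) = 448 / 9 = 49.78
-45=-45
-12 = -12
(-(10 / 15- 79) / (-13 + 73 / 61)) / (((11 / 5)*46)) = -14335 / 218592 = -0.07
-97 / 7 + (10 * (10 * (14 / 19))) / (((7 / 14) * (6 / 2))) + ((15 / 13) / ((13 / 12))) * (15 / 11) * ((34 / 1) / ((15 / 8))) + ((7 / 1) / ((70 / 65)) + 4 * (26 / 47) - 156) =-85.68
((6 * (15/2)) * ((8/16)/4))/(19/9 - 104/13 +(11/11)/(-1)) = -405/496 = -0.82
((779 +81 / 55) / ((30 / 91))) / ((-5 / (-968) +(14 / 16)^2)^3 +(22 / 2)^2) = 19.49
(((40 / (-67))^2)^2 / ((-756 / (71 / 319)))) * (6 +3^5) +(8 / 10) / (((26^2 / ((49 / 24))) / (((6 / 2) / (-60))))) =-516524129619371 / 54752901045242400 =-0.01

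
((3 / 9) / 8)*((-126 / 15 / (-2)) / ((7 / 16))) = 2 / 5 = 0.40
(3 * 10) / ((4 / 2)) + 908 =923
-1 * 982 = -982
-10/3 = -3.33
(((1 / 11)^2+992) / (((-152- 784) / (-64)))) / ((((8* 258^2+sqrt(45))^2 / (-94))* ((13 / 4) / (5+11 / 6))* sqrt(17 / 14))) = -25912310115201228128* sqrt(238) / 9317884806461663703031057011+97321037314048* sqrt(1190) / 3105961602153887901010352337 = -0.00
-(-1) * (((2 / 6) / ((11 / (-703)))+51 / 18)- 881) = -59365 / 66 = -899.47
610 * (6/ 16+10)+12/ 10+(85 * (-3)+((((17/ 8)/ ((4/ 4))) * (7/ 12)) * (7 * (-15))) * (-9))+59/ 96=1739273/ 240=7246.97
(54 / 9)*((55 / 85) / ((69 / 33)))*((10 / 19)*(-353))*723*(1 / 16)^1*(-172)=19918566855 / 7429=2681190.85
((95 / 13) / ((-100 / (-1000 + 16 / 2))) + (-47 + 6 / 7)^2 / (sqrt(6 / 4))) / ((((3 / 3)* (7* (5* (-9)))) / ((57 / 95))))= -104329* sqrt(6) / 77175- 4712 / 34125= -3.45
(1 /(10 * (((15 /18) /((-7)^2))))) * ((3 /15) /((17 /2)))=294 /2125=0.14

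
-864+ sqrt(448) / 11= -862.08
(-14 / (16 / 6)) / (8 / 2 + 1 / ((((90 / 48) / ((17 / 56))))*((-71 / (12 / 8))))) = -17395 / 13242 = -1.31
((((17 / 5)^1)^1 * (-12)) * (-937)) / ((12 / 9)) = 143361 / 5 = 28672.20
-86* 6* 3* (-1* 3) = 4644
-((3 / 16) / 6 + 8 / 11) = -0.76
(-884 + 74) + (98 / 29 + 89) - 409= -32672 / 29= -1126.62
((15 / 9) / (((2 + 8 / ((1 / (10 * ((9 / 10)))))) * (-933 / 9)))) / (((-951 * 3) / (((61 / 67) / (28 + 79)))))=305 / 470708955198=0.00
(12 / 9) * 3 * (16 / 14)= 32 / 7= 4.57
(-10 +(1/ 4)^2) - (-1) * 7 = -47/ 16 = -2.94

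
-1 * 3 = -3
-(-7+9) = -2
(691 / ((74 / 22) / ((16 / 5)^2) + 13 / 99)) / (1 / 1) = 1502.85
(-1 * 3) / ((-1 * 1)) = 3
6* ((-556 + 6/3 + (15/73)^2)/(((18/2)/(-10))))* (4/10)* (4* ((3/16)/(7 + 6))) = 5904082/69277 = 85.22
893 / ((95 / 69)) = 3243 / 5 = 648.60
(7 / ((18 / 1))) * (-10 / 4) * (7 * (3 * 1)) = -245 / 12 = -20.42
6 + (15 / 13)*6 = 168 / 13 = 12.92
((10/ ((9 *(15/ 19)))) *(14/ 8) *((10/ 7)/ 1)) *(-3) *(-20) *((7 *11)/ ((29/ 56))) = 8192800/ 261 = 31390.04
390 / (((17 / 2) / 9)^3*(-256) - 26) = -28431 / 17617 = -1.61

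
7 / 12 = 0.58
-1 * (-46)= 46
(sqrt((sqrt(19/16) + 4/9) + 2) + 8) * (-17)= -136 -17 * sqrt(9 * sqrt(19) + 88)/6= -167.96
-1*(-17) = 17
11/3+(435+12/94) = 61870/141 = 438.79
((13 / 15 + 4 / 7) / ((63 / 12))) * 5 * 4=2416 / 441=5.48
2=2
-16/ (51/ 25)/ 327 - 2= -33754/ 16677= -2.02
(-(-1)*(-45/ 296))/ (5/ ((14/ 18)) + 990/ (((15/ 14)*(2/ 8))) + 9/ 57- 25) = -5985/ 144779224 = -0.00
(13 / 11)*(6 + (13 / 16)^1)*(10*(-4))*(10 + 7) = -120445 / 22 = -5474.77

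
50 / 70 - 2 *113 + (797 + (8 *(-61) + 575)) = 4611 / 7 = 658.71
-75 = -75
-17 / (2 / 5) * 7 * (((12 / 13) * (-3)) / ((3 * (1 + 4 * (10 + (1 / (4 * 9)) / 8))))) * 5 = 1285200 / 38389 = 33.48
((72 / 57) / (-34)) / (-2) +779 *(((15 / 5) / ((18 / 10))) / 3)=1258139 / 2907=432.80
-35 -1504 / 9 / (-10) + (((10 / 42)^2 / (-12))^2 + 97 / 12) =-1429043263 / 140026320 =-10.21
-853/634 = -1.35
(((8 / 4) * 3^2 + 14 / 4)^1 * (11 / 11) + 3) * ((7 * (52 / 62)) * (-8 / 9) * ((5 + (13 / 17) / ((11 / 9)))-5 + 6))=-14732536 / 17391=-847.14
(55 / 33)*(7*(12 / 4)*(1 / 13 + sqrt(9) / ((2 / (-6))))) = -4060 / 13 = -312.31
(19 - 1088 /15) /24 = -803 /360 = -2.23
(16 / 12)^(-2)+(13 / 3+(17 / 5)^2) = 16.46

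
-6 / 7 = -0.86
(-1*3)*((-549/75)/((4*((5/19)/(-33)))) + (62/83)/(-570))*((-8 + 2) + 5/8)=3700.38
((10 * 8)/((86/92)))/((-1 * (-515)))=736/4429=0.17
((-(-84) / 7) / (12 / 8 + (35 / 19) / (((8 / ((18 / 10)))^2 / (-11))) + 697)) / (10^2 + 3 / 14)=1021440 / 5949622129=0.00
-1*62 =-62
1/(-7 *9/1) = -1/63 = -0.02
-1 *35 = -35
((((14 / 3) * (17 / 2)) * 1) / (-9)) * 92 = -10948 / 27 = -405.48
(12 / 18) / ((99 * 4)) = 1 / 594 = 0.00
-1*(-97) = 97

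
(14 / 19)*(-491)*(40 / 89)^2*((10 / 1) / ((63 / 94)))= -1090.39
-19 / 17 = -1.12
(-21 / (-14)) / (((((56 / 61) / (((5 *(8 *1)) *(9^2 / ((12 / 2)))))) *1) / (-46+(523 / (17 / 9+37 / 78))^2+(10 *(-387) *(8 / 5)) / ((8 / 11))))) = 76336157894805 / 2140663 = 35660053.87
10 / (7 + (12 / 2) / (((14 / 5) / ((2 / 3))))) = 70 / 59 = 1.19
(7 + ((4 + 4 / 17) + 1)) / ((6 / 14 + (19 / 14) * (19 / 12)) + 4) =1.86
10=10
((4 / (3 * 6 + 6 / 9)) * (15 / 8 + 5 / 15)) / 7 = 53 / 784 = 0.07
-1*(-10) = 10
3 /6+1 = 3 /2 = 1.50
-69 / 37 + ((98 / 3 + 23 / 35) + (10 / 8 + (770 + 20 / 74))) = 12478297 / 15540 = 802.98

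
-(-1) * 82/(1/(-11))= -902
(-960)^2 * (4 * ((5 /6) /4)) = 768000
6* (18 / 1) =108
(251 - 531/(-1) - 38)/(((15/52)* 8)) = 1612/5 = 322.40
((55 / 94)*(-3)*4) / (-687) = 110 / 10763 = 0.01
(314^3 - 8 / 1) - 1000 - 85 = 30958051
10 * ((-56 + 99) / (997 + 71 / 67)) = 2881 / 6687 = 0.43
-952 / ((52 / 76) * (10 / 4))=-36176 / 65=-556.55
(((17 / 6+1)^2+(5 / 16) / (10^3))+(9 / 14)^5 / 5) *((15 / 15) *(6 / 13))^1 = 7123502483 / 1048756800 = 6.79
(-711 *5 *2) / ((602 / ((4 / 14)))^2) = -7110 / 4439449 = -0.00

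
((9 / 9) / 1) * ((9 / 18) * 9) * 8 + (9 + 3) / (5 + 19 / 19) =38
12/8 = 3/2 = 1.50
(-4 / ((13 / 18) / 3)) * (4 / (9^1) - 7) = 108.92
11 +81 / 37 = 488 / 37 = 13.19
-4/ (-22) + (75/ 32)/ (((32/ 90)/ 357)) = 13254649/ 5632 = 2353.45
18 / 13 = 1.38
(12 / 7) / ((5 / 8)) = 96 / 35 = 2.74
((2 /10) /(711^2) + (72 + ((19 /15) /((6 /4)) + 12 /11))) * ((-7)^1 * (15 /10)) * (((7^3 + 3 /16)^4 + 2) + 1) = -13081509534924432051060359 /1214760222720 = -10768799710640.26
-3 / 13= -0.23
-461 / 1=-461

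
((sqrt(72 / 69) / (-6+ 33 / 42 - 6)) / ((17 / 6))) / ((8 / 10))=-210 * sqrt(138) / 61387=-0.04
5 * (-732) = -3660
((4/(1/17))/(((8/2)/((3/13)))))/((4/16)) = 204/13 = 15.69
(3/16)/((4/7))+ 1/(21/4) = 697/1344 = 0.52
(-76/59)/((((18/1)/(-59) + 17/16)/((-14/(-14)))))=-1216/715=-1.70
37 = 37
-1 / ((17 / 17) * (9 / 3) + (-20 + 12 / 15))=5 / 81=0.06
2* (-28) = -56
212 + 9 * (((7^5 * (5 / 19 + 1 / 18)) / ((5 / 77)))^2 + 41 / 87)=577049203359347129 / 9422100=61244224043.40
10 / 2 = 5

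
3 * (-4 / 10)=-6 / 5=-1.20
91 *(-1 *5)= -455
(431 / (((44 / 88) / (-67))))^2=3335524516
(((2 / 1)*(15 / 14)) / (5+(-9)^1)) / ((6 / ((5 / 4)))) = -25 / 224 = -0.11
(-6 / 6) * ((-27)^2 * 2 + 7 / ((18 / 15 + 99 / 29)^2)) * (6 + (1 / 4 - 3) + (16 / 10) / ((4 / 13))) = -110304798097 / 8951220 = -12322.88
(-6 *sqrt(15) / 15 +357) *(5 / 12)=595 / 4 - sqrt(15) / 6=148.10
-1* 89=-89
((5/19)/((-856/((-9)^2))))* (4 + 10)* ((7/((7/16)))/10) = -1134/2033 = -0.56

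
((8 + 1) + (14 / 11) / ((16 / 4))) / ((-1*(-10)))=0.93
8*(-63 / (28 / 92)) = -1656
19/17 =1.12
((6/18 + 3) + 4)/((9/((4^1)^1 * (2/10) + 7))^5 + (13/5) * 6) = 40842230/98273187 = 0.42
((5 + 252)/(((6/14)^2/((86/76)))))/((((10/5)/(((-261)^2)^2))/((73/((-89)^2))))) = 33856840955.21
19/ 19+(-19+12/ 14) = -120/ 7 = -17.14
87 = 87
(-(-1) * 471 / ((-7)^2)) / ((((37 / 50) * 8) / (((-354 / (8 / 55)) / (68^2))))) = -114629625 / 134132992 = -0.85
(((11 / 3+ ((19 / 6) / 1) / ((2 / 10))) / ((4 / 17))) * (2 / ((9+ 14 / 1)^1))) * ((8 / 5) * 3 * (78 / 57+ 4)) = 405756 / 2185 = 185.70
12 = 12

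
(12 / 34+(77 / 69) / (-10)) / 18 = 2831 / 211140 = 0.01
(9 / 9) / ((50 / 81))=81 / 50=1.62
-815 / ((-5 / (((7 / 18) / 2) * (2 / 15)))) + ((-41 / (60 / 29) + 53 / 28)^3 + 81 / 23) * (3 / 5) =-918206559209 / 266253750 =-3448.61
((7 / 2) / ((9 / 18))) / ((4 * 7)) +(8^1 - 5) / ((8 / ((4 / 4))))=5 / 8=0.62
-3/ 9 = -0.33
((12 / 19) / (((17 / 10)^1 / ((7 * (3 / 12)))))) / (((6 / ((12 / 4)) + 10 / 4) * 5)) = 28 / 969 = 0.03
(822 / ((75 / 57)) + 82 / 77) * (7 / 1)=1204636 / 275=4380.49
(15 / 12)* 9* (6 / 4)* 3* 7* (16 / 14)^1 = 405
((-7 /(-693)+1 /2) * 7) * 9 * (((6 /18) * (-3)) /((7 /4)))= -202 /11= -18.36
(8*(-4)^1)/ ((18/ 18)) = -32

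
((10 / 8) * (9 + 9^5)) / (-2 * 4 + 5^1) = -49215 / 2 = -24607.50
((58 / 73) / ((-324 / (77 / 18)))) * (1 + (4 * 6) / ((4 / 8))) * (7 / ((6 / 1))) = -765919 / 1277208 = -0.60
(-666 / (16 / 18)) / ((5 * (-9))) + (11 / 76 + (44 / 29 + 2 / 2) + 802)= 4525429 / 5510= 821.31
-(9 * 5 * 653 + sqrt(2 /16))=-29385- sqrt(2) /4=-29385.35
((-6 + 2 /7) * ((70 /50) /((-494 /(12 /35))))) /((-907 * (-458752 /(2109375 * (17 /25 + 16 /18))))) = 1985625 /44963516416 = 0.00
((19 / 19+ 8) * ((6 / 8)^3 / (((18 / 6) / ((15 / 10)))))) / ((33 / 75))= 6075 / 1408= 4.31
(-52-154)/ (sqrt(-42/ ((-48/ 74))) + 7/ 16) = 3296/ 2361-26368 * sqrt(259)/ 16527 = -24.28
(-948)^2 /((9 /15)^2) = 2496400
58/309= 0.19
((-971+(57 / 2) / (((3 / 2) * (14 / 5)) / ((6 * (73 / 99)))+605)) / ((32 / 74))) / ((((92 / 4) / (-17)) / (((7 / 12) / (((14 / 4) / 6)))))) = 33768985249 / 20347778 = 1659.59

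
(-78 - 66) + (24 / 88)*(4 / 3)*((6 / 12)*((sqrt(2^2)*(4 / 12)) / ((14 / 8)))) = -33248 / 231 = -143.93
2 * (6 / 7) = 12 / 7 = 1.71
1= 1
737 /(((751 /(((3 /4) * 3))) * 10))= 6633 /30040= 0.22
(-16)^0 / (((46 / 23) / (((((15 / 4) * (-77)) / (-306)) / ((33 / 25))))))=875 / 2448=0.36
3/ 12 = 1/ 4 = 0.25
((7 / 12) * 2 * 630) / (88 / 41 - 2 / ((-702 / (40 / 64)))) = 84619080 / 247309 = 342.16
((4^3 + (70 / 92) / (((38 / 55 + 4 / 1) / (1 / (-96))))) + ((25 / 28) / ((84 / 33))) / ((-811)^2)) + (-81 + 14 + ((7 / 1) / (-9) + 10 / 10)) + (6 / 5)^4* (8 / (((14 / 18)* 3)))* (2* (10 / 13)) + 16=480488839821416977 / 19889262045744000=24.16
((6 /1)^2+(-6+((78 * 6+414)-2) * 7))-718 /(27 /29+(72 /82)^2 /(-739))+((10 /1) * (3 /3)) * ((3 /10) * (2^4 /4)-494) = 16414985260 /33503409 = 489.95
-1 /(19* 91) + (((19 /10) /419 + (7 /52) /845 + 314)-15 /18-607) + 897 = 4430852238131 /7345933140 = 603.17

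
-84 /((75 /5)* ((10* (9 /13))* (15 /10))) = -364 /675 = -0.54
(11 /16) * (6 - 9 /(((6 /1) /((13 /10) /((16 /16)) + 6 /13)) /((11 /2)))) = -5.87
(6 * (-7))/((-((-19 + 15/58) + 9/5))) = -12180/4913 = -2.48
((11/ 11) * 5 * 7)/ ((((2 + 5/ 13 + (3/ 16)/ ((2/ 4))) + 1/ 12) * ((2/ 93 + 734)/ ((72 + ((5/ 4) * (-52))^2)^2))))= 334848430215/ 1081253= 309685.55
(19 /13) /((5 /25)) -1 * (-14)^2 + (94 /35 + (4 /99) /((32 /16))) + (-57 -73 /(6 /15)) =-38332069 /90090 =-425.49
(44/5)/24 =11/30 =0.37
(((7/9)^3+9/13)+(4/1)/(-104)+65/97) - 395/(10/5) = -179906039/919269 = -195.71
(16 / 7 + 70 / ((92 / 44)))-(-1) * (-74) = -6156 / 161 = -38.24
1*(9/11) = 0.82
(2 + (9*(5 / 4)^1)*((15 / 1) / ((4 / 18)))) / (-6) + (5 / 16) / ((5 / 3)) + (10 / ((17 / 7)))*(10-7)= -114.36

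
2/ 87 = 0.02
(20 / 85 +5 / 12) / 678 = 133 / 138312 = 0.00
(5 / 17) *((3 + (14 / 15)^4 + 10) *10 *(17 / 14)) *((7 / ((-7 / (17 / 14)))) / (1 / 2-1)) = 11841197 / 99225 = 119.34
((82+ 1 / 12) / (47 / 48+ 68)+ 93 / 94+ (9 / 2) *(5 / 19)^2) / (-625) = -139936994 / 35111085625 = -0.00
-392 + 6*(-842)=-5444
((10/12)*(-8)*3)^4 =160000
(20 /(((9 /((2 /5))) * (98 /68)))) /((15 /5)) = 272 /1323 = 0.21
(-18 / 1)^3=-5832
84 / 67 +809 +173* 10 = 170197 / 67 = 2540.25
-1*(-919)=919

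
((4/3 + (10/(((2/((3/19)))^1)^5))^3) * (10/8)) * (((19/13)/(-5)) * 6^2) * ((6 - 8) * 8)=746182755772422228512823/2659094250285438354688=280.62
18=18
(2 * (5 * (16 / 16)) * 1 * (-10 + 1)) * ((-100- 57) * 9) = 127170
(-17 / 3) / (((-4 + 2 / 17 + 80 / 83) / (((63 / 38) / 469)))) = 71961 / 10484428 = 0.01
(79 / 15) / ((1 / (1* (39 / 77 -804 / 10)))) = -809987 / 1925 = -420.77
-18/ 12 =-3/ 2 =-1.50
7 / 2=3.50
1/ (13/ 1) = 1/ 13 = 0.08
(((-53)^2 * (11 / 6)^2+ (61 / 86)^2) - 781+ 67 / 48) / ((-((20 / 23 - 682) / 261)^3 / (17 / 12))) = 11634749685751450523 / 16851070191216128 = 690.45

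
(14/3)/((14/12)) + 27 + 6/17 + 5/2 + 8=1423/34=41.85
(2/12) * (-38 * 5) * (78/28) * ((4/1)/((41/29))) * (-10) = 2495.82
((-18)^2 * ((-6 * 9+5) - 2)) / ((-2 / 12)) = 99144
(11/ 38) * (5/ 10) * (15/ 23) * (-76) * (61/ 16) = -10065/ 368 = -27.35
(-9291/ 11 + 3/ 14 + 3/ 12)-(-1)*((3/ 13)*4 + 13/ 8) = -6739725/ 8008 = -841.62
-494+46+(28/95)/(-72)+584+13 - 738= -1007197/1710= -589.00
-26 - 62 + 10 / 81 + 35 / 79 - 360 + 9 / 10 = -28573679 / 63990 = -446.53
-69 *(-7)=483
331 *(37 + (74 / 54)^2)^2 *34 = 9039988920856 / 531441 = 17010334.02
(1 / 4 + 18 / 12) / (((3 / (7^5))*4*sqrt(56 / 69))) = 16807*sqrt(966) / 192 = 2720.68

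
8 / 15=0.53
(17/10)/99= 17/990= 0.02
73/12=6.08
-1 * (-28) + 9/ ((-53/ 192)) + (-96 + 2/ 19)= -101202/ 1007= -100.50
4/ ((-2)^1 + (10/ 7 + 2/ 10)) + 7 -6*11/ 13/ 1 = -115/ 13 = -8.85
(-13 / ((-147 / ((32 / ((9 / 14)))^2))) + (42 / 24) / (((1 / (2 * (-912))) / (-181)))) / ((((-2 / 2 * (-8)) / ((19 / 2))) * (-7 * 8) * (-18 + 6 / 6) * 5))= 333561587 / 2313360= 144.19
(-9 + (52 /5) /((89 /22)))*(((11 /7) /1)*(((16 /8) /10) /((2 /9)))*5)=-283239 /6230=-45.46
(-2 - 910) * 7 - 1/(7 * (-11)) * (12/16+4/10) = -9831337/1540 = -6383.99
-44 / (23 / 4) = -176 / 23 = -7.65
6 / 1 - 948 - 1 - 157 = -1100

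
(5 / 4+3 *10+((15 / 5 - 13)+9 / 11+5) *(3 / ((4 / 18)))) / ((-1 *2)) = 1109 / 88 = 12.60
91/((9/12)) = 364/3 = 121.33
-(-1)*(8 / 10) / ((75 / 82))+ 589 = 221203 / 375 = 589.87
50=50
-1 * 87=-87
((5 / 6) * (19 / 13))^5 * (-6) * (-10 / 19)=2036265625 / 240597864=8.46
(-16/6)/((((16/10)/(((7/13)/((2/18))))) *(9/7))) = -245/39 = -6.28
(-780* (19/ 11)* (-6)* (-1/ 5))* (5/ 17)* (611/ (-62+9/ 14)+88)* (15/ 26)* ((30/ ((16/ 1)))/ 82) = -6448217625/ 13171906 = -489.54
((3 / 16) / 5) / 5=3 / 400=0.01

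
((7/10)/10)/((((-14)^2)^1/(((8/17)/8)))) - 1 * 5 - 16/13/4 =-3284387/618800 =-5.31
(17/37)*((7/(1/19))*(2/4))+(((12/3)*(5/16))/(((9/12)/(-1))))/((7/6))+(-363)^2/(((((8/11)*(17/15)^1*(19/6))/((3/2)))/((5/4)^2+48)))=40189816688919/10708096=3753217.82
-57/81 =-19/27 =-0.70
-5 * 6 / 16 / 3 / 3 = -5 / 24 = -0.21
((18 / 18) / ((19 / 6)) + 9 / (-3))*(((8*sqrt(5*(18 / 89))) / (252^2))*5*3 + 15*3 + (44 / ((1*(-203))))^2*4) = -94969599 / 782971 -85*sqrt(890) / 497154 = -121.30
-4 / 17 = -0.24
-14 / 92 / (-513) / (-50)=-7 / 1179900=-0.00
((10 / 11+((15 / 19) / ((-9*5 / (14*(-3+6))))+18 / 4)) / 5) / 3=651 / 2090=0.31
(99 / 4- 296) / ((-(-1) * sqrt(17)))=-1085 * sqrt(17) / 68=-65.79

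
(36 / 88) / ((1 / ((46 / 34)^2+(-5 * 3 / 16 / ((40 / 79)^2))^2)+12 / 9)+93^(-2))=8965460029971321 / 30664831322249806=0.29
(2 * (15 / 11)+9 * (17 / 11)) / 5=183 / 55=3.33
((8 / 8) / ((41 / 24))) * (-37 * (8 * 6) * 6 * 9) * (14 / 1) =-32223744 / 41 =-785944.98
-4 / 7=-0.57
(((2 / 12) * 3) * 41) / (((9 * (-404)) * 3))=-41 / 21816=-0.00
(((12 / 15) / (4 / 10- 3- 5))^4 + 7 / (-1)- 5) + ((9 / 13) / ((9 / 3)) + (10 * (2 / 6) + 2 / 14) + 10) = 1.71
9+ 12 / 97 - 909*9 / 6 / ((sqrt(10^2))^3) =1505481 / 194000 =7.76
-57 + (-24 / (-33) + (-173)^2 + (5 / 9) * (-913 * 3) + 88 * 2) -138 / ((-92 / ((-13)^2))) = 1899517 / 66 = 28780.56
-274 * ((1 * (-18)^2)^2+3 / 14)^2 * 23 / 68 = -400347726905367 / 392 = -1021295221697.36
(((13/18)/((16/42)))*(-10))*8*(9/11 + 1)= -275.76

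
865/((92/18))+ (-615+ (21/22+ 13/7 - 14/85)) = -66704149/150535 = -443.11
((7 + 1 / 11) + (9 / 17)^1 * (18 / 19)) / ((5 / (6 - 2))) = 107904 / 17765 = 6.07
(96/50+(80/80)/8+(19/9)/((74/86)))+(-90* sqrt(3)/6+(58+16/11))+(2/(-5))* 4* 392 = -412634753/732600 -15* sqrt(3) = -589.23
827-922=-95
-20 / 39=-0.51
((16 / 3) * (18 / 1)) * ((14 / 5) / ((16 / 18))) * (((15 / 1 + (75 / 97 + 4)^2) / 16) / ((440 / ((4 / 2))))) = 8398782 / 2587475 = 3.25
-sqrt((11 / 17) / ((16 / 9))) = -3 * sqrt(187) / 68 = -0.60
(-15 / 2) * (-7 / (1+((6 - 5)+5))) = 15 / 2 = 7.50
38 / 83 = 0.46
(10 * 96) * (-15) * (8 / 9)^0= -14400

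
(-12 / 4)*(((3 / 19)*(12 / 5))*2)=-216 / 95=-2.27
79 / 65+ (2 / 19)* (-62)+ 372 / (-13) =-3223 / 95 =-33.93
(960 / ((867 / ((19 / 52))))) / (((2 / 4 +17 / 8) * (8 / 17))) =1520 / 4641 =0.33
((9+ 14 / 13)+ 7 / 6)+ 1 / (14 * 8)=49151 / 4368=11.25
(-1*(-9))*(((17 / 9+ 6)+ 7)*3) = 402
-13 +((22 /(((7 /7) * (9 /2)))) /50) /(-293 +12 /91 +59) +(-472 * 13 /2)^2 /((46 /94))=1059188449834502 /55067175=19234479.52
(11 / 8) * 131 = 1441 / 8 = 180.12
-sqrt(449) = -21.19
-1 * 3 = -3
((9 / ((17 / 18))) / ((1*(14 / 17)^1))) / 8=81 / 56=1.45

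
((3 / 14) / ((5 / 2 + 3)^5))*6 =288 / 1127357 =0.00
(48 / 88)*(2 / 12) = 1 / 11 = 0.09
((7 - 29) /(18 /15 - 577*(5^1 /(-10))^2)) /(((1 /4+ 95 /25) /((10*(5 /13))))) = 440000 /3012633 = 0.15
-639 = -639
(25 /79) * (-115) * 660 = -1897500 /79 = -24018.99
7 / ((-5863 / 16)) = -112 / 5863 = -0.02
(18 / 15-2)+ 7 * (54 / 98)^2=2273 / 1715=1.33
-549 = -549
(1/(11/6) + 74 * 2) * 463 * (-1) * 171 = -129368682/11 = -11760789.27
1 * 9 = 9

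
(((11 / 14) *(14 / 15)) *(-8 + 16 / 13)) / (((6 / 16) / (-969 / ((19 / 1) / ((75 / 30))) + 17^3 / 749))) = 1600.96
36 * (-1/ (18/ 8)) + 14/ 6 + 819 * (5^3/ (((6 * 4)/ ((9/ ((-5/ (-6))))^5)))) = 47007018307/ 75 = 626760244.09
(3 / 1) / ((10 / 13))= 39 / 10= 3.90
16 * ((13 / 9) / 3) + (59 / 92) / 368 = 7043641 / 914112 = 7.71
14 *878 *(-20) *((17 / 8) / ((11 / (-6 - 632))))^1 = 30299780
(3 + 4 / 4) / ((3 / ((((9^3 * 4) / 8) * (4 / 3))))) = 648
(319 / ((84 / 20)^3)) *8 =319000 / 9261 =34.45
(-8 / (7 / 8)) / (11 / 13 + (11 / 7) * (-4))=832 / 495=1.68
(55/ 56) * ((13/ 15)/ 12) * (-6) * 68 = -2431/ 84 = -28.94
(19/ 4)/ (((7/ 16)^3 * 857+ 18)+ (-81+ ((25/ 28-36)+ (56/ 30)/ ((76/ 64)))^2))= 77435366400/ 18476500551751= 0.00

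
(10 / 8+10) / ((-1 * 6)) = -15 / 8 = -1.88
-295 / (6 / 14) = -2065 / 3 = -688.33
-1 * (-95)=95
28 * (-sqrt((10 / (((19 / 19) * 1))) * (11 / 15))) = -75.82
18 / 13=1.38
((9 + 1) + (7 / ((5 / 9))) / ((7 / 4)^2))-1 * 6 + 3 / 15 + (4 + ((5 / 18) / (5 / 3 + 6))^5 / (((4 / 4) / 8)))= 2696390155051 / 218964388860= 12.31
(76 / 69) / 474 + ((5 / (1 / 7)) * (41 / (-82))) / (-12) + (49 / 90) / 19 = 18509587 / 12428280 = 1.49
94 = 94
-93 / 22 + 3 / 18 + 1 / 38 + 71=83975 / 1254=66.97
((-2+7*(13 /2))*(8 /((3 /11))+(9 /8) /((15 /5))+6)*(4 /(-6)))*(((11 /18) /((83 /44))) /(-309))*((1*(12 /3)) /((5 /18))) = 6014426 /384705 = 15.63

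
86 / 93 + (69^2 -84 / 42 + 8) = 443417 / 93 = 4767.92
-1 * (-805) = 805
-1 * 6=-6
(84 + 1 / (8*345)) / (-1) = -231841 / 2760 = -84.00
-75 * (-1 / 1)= 75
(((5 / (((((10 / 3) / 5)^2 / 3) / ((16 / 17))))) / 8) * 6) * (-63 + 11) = -21060 / 17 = -1238.82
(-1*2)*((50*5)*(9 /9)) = -500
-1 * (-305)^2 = -93025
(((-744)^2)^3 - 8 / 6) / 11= 508813783950163964 / 33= 15418599513641332.24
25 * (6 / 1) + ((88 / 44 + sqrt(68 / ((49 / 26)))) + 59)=2 * sqrt(442) / 7 + 211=217.01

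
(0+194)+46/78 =7589/39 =194.59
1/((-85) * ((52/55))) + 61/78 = 0.77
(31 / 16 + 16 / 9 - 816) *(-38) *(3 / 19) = 116969 / 24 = 4873.71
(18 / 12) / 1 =3 / 2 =1.50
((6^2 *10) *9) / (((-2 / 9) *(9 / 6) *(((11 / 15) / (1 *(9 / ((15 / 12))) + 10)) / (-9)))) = 22569840 / 11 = 2051803.64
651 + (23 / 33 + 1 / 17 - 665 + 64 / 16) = -5186 / 561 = -9.24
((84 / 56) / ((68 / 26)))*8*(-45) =-3510 / 17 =-206.47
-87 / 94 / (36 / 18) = -87 / 188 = -0.46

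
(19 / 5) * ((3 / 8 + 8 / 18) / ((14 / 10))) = 1121 / 504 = 2.22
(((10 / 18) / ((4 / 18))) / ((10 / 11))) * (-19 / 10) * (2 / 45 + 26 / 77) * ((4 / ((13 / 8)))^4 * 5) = -366.49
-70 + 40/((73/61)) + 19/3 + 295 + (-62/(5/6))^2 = 31755646/5475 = 5800.12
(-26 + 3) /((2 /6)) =-69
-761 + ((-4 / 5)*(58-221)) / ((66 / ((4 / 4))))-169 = -153124 / 165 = -928.02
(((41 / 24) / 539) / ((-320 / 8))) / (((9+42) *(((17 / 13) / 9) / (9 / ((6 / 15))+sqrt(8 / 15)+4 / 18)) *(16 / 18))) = -217997 / 797547520 - 1599 *sqrt(30) / 996934400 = -0.00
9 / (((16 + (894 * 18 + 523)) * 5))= 9 / 83155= 0.00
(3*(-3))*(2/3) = -6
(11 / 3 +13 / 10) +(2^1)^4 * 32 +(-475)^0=15539 / 30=517.97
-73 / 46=-1.59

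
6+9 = 15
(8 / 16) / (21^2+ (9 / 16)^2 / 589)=75392 / 66495825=0.00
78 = 78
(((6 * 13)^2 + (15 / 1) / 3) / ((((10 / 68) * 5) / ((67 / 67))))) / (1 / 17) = 140777.68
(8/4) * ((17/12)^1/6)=17/36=0.47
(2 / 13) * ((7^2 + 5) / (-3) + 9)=-18 / 13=-1.38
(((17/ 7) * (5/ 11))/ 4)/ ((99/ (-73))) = -6205/ 30492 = -0.20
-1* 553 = -553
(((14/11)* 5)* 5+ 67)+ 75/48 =17667/176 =100.38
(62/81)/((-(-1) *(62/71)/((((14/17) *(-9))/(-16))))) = 497/1224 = 0.41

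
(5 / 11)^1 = 5 / 11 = 0.45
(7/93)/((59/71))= 497/5487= 0.09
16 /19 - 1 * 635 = -12049 /19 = -634.16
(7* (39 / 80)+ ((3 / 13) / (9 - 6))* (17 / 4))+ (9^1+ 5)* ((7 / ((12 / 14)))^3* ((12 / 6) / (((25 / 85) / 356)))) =518344657547 / 28080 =18459567.58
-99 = -99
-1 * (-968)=968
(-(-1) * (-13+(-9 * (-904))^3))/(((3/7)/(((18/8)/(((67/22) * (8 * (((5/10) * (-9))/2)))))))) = -41468998297111/804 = -51578356090.93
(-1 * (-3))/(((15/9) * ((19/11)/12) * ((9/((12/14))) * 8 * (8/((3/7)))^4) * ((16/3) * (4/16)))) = 24057/26159759360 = 0.00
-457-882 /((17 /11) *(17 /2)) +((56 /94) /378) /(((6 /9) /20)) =-64068991 /122247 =-524.09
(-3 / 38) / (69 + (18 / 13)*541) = -13 / 134710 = -0.00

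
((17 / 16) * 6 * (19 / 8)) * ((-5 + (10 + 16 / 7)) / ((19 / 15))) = 39015 / 448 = 87.09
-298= -298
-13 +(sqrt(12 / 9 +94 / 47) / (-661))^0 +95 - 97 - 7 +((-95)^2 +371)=9375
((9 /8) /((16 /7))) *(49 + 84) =8379 /128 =65.46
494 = 494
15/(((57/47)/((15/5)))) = 37.11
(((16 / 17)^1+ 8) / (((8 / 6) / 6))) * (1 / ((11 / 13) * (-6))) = -1482 / 187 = -7.93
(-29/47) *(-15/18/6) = 145/1692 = 0.09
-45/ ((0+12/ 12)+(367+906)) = -45/ 1274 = -0.04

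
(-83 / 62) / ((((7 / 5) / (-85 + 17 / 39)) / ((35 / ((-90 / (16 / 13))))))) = -5474680 / 141453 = -38.70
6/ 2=3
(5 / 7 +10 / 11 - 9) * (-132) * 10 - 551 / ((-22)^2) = 32985583 / 3388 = 9736.00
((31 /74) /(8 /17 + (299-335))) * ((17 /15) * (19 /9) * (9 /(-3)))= 170221 /2011320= 0.08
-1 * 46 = -46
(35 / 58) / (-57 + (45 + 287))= 0.00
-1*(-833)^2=-693889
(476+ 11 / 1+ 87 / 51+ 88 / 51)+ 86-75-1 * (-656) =1157.43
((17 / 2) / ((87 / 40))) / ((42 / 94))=15980 / 1827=8.75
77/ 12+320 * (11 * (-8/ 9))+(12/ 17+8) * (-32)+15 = -2072269/ 612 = -3386.06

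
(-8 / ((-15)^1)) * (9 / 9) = 8 / 15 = 0.53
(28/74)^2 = 196/1369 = 0.14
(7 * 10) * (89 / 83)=6230 / 83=75.06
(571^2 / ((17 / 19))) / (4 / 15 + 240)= 92921685 / 61268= 1516.64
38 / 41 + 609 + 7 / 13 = 325378 / 533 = 610.47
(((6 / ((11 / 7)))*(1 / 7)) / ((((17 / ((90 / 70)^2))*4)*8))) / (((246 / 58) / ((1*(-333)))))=-782217 / 6010928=-0.13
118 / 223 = 0.53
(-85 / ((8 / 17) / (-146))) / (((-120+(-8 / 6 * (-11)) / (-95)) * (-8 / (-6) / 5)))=-450948375 / 547904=-823.04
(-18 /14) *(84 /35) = -108 /35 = -3.09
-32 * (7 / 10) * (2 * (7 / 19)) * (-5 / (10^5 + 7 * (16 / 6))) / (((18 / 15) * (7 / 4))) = 280 / 712633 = 0.00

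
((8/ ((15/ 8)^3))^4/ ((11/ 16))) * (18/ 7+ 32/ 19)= 2549037389091700736/ 189818892333984375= 13.43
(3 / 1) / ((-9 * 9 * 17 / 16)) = -0.03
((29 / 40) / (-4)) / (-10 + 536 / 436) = 3161 / 152960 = 0.02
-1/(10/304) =-152/5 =-30.40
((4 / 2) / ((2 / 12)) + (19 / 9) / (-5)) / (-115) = -0.10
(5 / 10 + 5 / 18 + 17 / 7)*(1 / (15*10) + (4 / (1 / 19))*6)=6908501 / 4725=1462.12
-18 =-18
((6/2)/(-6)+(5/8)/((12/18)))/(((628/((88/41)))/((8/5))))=77/32185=0.00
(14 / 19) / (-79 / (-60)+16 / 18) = 2520 / 7543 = 0.33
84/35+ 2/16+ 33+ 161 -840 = -25739/40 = -643.48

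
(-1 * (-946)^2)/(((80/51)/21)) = -11980687.95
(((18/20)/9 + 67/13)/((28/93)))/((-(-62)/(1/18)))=683/43680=0.02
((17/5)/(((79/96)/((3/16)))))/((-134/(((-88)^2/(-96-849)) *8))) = 1053184/2778825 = 0.38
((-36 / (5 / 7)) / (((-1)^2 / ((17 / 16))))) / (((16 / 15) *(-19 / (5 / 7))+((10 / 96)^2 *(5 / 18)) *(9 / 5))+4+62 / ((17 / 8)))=-104872320 / 9417089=-11.14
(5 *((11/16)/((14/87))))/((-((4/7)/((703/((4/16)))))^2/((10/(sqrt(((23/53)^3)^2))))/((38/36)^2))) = -1482771372052002725/21024576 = -70525625441.96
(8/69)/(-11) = -8/759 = -0.01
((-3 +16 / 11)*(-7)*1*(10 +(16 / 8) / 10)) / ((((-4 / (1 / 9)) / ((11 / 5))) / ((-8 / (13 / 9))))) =12138 / 325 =37.35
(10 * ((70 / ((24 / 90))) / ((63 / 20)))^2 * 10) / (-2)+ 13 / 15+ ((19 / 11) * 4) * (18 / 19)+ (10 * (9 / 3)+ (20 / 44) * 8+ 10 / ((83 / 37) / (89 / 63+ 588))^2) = 516109461075181 / 1503834255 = 343195.71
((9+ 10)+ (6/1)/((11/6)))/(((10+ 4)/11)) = 35/2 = 17.50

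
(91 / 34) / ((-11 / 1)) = -91 / 374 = -0.24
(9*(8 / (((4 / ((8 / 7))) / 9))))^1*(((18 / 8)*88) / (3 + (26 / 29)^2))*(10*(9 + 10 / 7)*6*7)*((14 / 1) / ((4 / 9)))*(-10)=-42535624348800 / 3199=-13296537777.06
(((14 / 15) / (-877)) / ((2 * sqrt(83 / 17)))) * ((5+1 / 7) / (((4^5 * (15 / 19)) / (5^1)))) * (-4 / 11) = 0.00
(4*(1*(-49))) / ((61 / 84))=-16464 / 61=-269.90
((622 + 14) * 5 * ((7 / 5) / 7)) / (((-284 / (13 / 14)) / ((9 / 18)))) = -2067 / 1988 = -1.04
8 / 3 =2.67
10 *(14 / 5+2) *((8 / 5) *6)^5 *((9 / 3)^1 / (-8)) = -4586471424 / 3125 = -1467670.86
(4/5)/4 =1/5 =0.20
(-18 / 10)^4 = 6561 / 625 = 10.50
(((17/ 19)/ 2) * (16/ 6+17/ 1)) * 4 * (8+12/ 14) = 124372/ 399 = 311.71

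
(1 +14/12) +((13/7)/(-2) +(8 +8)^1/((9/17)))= 1982/63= 31.46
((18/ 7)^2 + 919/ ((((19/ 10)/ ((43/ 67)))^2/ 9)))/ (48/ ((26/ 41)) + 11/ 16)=15695916807168/ 1261521866927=12.44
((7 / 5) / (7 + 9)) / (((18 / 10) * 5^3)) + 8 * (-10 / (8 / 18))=-3239993 / 18000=-180.00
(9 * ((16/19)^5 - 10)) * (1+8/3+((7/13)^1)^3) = -1792373949432/5439989503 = -329.48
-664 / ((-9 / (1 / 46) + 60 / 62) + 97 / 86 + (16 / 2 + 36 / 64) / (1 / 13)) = 14161792 / 6411023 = 2.21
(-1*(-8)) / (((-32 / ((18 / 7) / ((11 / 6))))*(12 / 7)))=-0.20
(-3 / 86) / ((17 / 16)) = -24 / 731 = -0.03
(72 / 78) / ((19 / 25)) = 300 / 247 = 1.21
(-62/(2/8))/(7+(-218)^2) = -248/47531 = -0.01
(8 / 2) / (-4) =-1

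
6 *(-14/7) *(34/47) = -408/47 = -8.68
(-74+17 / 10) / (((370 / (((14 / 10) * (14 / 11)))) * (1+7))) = -35427 / 814000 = -0.04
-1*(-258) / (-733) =-258 / 733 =-0.35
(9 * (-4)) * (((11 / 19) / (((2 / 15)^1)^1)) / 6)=-495 / 19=-26.05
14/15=0.93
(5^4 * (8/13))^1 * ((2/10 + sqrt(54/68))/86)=4.88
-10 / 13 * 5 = -3.85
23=23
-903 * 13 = -11739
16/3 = 5.33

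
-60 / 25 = -12 / 5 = -2.40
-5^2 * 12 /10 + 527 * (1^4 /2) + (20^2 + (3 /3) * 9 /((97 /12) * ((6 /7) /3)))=123655 /194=637.40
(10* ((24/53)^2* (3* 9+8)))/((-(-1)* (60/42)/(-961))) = -135616320/2809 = -48279.22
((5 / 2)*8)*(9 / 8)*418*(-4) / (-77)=3420 / 7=488.57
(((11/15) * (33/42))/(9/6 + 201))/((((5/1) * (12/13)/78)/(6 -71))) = -265837/85050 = -3.13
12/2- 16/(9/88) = -1354/9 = -150.44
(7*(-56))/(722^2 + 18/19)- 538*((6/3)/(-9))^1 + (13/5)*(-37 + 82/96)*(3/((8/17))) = -479.56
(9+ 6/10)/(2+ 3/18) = 288/65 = 4.43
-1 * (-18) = 18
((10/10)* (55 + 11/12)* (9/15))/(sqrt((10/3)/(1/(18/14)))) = 671* sqrt(210)/600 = 16.21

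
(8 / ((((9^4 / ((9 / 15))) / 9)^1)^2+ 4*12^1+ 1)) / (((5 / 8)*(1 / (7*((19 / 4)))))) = 1064 / 3690685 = 0.00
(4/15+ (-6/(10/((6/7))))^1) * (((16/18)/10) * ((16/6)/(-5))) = 832/70875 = 0.01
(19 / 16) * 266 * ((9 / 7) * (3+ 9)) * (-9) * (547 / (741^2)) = -14769 / 338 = -43.70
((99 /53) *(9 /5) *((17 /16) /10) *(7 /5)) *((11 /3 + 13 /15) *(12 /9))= 200277 /66250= 3.02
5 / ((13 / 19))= 95 / 13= 7.31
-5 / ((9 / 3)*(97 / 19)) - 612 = -178187 / 291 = -612.33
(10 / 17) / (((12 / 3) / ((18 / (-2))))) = -45 / 34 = -1.32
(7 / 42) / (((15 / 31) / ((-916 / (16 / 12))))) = -7099 / 30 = -236.63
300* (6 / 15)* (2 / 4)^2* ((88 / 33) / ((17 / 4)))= 320 / 17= 18.82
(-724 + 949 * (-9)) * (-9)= 83385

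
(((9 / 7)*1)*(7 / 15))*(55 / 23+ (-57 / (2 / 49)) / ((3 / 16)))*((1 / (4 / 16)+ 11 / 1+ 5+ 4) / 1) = -12329928 / 115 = -107216.77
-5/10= -1/2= -0.50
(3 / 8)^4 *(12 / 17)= 243 / 17408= 0.01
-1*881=-881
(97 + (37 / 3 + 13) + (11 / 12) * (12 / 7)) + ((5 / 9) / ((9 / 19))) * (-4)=67594 / 567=119.21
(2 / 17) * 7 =14 / 17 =0.82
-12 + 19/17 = -185/17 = -10.88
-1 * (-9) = 9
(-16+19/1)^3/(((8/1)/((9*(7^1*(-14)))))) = -11907/4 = -2976.75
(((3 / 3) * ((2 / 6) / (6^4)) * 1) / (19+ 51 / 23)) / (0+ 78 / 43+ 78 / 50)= 24725 / 6881666688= 0.00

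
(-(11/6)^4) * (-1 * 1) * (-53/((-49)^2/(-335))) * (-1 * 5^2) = -6498773875/3111696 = -2088.50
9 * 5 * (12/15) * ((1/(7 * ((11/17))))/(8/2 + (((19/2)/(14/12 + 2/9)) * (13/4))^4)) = 0.00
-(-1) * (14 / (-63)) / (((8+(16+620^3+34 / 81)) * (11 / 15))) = -135 / 106175134879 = -0.00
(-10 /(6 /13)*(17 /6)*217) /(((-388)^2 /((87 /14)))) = -993395 /1806528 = -0.55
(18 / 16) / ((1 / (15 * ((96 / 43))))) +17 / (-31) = 49489 / 1333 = 37.13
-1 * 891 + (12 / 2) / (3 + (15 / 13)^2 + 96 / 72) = -1277955 / 1436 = -889.94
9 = 9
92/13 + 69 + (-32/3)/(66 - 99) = 98327/1287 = 76.40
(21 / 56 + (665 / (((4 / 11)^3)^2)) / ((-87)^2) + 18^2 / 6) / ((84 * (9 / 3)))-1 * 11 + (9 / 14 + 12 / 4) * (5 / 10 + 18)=443442145409 / 7812661248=56.76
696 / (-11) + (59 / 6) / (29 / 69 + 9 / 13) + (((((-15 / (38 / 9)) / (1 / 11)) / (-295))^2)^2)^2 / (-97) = -18502247048414610640747955686545649 / 339898956368112326831811384758528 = -54.43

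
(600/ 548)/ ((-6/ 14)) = -350/ 137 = -2.55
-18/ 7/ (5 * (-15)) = 6/ 175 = 0.03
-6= -6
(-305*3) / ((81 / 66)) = -6710 / 9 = -745.56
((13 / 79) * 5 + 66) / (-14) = -5279 / 1106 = -4.77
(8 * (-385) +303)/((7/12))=-4760.57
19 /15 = 1.27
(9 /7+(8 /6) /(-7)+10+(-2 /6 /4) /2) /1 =11.05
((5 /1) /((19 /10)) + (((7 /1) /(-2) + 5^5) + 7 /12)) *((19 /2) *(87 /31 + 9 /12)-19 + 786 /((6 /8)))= 62592401795 /18848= 3320904.17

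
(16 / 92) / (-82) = -2 / 943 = -0.00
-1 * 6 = -6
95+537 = 632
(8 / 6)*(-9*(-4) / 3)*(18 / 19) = 288 / 19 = 15.16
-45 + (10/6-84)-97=-673/3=-224.33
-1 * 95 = -95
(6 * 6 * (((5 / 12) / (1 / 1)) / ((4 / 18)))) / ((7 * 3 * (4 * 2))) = 45 / 112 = 0.40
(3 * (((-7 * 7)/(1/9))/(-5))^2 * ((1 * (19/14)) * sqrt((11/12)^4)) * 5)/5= 21291039/800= 26613.80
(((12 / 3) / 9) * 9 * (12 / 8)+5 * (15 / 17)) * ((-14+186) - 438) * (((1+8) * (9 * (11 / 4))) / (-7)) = 2996433 / 34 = 88130.38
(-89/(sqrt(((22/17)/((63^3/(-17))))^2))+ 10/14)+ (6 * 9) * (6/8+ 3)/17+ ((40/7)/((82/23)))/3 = -162865119383/161007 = -1011540.61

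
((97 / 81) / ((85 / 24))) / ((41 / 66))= 17072 / 31365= 0.54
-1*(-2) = 2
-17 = -17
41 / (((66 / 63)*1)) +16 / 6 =2759 / 66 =41.80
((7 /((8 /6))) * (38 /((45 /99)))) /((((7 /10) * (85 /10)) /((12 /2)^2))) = 45144 /17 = 2655.53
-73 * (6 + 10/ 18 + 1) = -4964/ 9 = -551.56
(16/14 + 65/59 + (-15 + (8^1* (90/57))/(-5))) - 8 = -182692/7847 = -23.28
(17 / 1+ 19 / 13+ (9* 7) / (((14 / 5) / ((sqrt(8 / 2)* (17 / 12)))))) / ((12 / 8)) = 1425 / 26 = 54.81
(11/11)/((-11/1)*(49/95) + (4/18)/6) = -2565/14458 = -0.18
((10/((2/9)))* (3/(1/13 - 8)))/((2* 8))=-1755/1648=-1.06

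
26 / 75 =0.35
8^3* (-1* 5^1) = -2560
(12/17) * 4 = 48/17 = 2.82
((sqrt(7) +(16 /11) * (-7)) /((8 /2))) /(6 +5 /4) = -112 /319 +sqrt(7) /29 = -0.26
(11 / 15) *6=22 / 5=4.40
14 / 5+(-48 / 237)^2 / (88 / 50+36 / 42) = 20120646 / 7145945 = 2.82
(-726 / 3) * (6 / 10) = -726 / 5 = -145.20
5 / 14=0.36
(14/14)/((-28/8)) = -2/7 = -0.29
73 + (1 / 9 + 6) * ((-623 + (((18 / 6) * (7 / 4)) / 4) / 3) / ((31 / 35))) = -18849053 / 4464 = -4222.46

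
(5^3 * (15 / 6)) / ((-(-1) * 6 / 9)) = 1875 / 4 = 468.75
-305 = -305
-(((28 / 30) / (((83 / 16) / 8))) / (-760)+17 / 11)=-2008211 / 1301025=-1.54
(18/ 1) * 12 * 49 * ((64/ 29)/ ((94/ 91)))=30820608/ 1363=22612.33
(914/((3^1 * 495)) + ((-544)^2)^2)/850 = 65026751201737/631125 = 103033077.76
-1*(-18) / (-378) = -1 / 21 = -0.05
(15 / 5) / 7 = 3 / 7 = 0.43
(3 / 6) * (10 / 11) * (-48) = -240 / 11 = -21.82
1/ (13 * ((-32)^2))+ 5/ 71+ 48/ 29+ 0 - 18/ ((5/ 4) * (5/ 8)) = -14605329133/ 685235200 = -21.31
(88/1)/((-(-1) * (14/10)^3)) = 11000/343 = 32.07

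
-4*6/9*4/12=-8/9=-0.89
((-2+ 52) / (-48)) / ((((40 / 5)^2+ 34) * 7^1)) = -25 / 16464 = -0.00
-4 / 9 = -0.44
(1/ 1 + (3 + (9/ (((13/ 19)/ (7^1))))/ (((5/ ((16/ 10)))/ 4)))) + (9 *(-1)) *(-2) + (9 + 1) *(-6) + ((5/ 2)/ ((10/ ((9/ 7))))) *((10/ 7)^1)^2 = 8975347/ 111475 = 80.51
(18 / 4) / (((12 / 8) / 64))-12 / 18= 574 / 3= 191.33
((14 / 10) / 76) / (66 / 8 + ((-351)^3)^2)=7 / 710601787174051515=0.00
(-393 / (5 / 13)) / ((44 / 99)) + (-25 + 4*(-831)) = -112961 / 20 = -5648.05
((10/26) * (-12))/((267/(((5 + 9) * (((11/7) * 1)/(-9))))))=440/10413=0.04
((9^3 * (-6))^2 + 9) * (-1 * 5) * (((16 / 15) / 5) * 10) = -204073440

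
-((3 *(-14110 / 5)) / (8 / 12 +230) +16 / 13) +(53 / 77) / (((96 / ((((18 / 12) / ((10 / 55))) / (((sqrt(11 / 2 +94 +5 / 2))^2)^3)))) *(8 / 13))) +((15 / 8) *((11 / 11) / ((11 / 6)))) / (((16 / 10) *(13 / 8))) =6749168524291763 / 188183114735616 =35.86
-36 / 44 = -9 / 11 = -0.82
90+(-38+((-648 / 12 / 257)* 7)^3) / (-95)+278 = 594130815966 / 1612586335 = 368.43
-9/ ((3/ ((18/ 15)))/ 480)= -1728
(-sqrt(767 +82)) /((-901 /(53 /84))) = sqrt(849) /1428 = 0.02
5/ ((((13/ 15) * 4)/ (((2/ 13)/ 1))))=0.22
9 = 9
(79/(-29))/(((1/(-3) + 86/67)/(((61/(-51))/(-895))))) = -322873/84275885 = -0.00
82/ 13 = 6.31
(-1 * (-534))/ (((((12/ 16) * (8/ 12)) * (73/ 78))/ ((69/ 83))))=5747976/ 6059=948.67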